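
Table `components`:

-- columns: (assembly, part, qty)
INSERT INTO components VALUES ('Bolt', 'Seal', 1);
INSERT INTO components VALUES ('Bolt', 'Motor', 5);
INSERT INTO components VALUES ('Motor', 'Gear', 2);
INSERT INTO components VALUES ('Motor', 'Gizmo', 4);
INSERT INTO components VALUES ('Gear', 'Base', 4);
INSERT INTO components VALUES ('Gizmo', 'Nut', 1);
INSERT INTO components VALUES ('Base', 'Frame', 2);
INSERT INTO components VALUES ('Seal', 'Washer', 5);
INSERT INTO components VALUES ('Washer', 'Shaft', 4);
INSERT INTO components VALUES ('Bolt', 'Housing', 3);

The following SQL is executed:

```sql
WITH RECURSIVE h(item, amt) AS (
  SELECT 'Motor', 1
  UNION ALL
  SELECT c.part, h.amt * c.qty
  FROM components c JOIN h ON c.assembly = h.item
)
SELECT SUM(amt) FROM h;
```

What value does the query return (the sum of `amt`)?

35

Base: (Motor, amt=1).
Iteration 1: components of {Motor} -> Gear = 1*2 = 2, Gizmo = 1*4 = 4.
Iteration 2: components of {Gear,Gizmo} -> Base = 2*4 = 8, Nut = 4*1 = 4.
Iteration 3: components of {Base,Nut} -> Frame = 8*2 = 16.
Iteration 4: no further components; recursion stops.
SUM(amt) = 1 + 2 + 4 + 8 + 4 + 16 = 35.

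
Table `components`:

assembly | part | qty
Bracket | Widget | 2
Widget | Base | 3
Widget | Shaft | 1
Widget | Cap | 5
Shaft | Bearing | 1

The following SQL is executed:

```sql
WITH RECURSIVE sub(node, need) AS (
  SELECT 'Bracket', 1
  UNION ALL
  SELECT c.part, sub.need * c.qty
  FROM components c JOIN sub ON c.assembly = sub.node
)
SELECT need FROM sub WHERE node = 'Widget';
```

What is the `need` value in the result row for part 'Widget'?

2

Base: (Bracket, need=1).
Iteration 1: components of {Bracket} -> Widget = 1*2 = 2.
Iteration 2: components of {Widget} -> Base = 2*3 = 6, Cap = 2*5 = 10, Shaft = 2*1 = 2.
Iteration 3: components of {Base,Cap,Shaft} -> Bearing = 2*1 = 2.
Iteration 4: no further components; recursion stops.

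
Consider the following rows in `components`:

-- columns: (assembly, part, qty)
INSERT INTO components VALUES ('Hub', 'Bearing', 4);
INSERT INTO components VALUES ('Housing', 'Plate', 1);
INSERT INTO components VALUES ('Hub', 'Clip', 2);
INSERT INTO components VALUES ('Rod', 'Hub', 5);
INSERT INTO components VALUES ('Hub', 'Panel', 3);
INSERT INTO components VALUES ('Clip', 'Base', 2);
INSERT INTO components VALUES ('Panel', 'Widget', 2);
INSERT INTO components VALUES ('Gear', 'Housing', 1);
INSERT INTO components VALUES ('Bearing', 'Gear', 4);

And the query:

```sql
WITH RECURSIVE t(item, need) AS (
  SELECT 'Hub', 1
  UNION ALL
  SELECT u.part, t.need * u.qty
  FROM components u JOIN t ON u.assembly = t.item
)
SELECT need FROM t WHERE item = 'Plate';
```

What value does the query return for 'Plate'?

16

Base: (Hub, need=1).
Iteration 1: components of {Hub} -> Bearing = 1*4 = 4, Clip = 1*2 = 2, Panel = 1*3 = 3.
Iteration 2: components of {Bearing,Clip,Panel} -> Base = 2*2 = 4, Gear = 4*4 = 16, Widget = 3*2 = 6.
Iteration 3: components of {Base,Gear,Widget} -> Housing = 16*1 = 16.
Iteration 4: components of {Housing} -> Plate = 16*1 = 16.
Iteration 5: no further components; recursion stops.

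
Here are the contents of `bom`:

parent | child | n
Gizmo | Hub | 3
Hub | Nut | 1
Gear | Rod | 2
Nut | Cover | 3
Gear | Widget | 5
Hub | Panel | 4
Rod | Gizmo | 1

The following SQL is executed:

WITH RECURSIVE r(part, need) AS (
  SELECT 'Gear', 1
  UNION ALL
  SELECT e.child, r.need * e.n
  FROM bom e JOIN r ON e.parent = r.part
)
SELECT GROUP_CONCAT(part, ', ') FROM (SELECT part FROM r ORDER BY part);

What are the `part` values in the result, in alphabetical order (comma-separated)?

Cover, Gear, Gizmo, Hub, Nut, Panel, Rod, Widget

Base: (Gear, need=1).
Iteration 1: components of {Gear} -> Rod = 1*2 = 2, Widget = 1*5 = 5.
Iteration 2: components of {Rod,Widget} -> Gizmo = 2*1 = 2.
Iteration 3: components of {Gizmo} -> Hub = 2*3 = 6.
Iteration 4: components of {Hub} -> Nut = 6*1 = 6, Panel = 6*4 = 24.
Iteration 5: components of {Nut,Panel} -> Cover = 6*3 = 18.
Iteration 6: no further components; recursion stops.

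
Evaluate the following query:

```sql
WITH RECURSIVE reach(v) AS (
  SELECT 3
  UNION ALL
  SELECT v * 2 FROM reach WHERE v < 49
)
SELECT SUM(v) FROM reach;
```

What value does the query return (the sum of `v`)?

189

Base: v=3.
Iteration 1: 3 < 49 holds -> v = 3 * 2 = 6.
Iteration 2: 6 < 49 holds -> v = 6 * 2 = 12.
Iteration 3: 12 < 49 holds -> v = 12 * 2 = 24.
Iteration 4: 24 < 49 holds -> v = 24 * 2 = 48.
Iteration 5: 48 < 49 holds -> v = 48 * 2 = 96.
Iteration 6: 96 < 49 fails; recursion stops.
SUM(v) = 3 + 6 + 12 + 24 + 48 + 96 = 189.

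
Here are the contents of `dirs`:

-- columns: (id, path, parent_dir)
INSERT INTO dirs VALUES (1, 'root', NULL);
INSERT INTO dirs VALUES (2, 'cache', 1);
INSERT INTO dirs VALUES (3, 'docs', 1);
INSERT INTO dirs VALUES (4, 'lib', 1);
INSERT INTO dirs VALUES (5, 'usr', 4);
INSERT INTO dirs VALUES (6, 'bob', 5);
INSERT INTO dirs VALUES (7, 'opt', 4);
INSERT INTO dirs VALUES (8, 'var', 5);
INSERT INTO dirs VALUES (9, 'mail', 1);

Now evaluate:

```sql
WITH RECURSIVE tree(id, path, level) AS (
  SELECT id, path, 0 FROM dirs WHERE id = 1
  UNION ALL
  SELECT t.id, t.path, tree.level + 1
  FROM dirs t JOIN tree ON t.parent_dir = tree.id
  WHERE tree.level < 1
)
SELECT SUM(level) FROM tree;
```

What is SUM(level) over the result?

4

Base: id=1 (root) at level 0.
Iteration 1: rows with parent_dir in {1} -> cache (id 2, level 1), docs (id 3, level 1), lib (id 4, level 1), mail (id 9, level 1).
Iteration 2: level < 1 fails for all current rows; recursion stops.
SUM(level) = 0 + 1 + 1 + 1 + 1 = 4.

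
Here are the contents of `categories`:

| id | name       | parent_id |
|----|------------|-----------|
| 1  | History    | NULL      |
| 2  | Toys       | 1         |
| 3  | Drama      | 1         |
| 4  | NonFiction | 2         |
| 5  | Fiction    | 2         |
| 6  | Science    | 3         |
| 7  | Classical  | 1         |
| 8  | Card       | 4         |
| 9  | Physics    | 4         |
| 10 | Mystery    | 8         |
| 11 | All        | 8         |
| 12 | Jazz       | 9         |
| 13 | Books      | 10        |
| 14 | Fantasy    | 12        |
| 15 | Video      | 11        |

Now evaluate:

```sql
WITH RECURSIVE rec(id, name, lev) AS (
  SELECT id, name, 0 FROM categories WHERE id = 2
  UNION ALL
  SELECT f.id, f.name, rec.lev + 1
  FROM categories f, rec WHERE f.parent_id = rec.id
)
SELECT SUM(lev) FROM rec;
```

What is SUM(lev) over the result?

Base: id=2 (Toys) at lev 0.
Iteration 1: rows with parent_id in {2} -> NonFiction (id 4, lev 1), Fiction (id 5, lev 1).
Iteration 2: rows with parent_id in {4,5} -> Card (id 8, lev 2), Physics (id 9, lev 2).
Iteration 3: rows with parent_id in {8,9} -> Mystery (id 10, lev 3), All (id 11, lev 3), Jazz (id 12, lev 3).
Iteration 4: rows with parent_id in {10,11,12} -> Books (id 13, lev 4), Fantasy (id 14, lev 4), Video (id 15, lev 4).
Iteration 5: no rows with parent_id in {13,14,15}; recursion stops.
SUM(lev) = 0 + 1 + 1 + 2 + 2 + 3 + 3 + 3 + 4 + 4 + 4 = 27.

27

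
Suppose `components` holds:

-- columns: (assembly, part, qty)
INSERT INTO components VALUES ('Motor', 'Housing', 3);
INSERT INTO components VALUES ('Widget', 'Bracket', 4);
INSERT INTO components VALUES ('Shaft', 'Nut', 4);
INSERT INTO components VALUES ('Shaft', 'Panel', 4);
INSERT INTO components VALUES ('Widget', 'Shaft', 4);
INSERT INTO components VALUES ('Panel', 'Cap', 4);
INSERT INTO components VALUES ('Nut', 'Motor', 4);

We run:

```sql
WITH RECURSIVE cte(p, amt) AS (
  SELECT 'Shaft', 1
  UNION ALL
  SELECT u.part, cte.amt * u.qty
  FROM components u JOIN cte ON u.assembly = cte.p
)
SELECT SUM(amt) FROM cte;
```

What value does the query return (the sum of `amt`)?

89

Base: (Shaft, amt=1).
Iteration 1: components of {Shaft} -> Nut = 1*4 = 4, Panel = 1*4 = 4.
Iteration 2: components of {Nut,Panel} -> Cap = 4*4 = 16, Motor = 4*4 = 16.
Iteration 3: components of {Cap,Motor} -> Housing = 16*3 = 48.
Iteration 4: no further components; recursion stops.
SUM(amt) = 1 + 4 + 4 + 16 + 16 + 48 = 89.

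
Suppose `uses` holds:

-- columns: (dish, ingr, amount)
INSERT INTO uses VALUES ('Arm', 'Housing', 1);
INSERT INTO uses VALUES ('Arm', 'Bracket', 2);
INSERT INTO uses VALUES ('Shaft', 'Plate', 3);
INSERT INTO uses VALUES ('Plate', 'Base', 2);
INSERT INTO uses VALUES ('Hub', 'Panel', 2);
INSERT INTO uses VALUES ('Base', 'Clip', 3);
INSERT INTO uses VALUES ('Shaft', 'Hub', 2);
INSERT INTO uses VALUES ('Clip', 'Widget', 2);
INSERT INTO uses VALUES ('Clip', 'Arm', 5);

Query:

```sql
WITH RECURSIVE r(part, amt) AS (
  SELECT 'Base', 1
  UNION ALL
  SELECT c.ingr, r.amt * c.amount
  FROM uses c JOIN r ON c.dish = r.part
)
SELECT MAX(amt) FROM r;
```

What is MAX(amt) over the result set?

Base: (Base, amt=1).
Iteration 1: components of {Base} -> Clip = 1*3 = 3.
Iteration 2: components of {Clip} -> Arm = 3*5 = 15, Widget = 3*2 = 6.
Iteration 3: components of {Arm,Widget} -> Bracket = 15*2 = 30, Housing = 15*1 = 15.
Iteration 4: no further components; recursion stops.
amt values: 1, 3, 6, 15, 15, 30; the maximum is 30.

30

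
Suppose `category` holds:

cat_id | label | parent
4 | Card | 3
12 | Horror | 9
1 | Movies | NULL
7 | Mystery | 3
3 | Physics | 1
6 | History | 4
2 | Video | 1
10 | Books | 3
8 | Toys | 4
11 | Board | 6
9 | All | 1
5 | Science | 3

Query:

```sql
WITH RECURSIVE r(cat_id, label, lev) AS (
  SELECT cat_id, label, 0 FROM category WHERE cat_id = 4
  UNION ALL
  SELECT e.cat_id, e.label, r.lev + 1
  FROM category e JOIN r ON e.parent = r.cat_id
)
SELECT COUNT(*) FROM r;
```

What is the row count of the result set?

Base: cat_id=4 (Card) at lev 0.
Iteration 1: rows with parent in {4} -> History (id 6, lev 1), Toys (id 8, lev 1).
Iteration 2: rows with parent in {6,8} -> Board (id 11, lev 2).
Iteration 3: no rows with parent in {11}; recursion stops.
Total rows emitted: 4.

4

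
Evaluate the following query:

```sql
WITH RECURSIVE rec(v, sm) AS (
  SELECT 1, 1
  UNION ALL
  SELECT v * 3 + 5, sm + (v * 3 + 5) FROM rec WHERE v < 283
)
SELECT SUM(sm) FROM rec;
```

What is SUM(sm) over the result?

1848

Base: v=1, sm=1.
Iteration 1: 1 < 283 holds -> v = 1 * 3 + 5 = 8, sm = 1 + 8 = 9.
Iteration 2: 8 < 283 holds -> v = 8 * 3 + 5 = 29, sm = 9 + 29 = 38.
Iteration 3: 29 < 283 holds -> v = 29 * 3 + 5 = 92, sm = 38 + 92 = 130.
Iteration 4: 92 < 283 holds -> v = 92 * 3 + 5 = 281, sm = 130 + 281 = 411.
Iteration 5: 281 < 283 holds -> v = 281 * 3 + 5 = 848, sm = 411 + 848 = 1259.
Iteration 6: 848 < 283 fails; recursion stops.
SUM(sm) = 1 + 9 + 38 + 130 + 411 + 1259 = 1848.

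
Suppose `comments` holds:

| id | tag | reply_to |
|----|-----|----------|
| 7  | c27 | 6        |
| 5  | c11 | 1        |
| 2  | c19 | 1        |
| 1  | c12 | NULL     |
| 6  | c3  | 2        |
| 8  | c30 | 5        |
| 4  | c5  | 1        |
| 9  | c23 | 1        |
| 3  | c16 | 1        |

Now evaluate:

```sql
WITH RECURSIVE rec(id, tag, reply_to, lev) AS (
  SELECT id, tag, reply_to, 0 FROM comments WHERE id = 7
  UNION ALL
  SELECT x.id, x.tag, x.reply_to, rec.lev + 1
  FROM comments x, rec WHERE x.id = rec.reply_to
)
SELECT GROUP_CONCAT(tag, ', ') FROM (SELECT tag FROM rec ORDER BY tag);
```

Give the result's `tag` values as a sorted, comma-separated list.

c12, c19, c27, c3

Base: id=7 (c27), reply_to=6, lev 0.
Iteration 1: join on id=6 -> c3 (id 6, reply_to=2, lev 1).
Iteration 2: join on id=2 -> c19 (id 2, reply_to=1, lev 2).
Iteration 3: join on id=1 -> c12 (id 1, reply_to=NULL, lev 3).
Iteration 4: reply_to is NULL; no match; recursion stops.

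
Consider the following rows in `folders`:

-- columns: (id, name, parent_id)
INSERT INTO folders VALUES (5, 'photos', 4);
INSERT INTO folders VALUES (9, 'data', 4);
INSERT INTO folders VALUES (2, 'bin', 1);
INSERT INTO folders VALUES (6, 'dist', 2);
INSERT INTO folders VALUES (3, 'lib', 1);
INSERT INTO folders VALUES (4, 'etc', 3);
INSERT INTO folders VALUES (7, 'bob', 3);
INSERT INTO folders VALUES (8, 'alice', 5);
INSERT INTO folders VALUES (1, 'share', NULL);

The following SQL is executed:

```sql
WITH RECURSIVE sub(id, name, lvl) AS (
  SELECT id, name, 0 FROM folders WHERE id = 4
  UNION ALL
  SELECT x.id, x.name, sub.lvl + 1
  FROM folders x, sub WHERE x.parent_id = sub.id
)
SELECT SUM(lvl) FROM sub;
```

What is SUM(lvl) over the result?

Base: id=4 (etc) at lvl 0.
Iteration 1: rows with parent_id in {4} -> photos (id 5, lvl 1), data (id 9, lvl 1).
Iteration 2: rows with parent_id in {5,9} -> alice (id 8, lvl 2).
Iteration 3: no rows with parent_id in {8}; recursion stops.
SUM(lvl) = 0 + 1 + 1 + 2 = 4.

4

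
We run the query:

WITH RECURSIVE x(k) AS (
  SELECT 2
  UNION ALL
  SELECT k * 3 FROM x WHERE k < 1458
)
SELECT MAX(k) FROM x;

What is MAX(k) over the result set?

1458

Base: k=2.
Iteration 1: 2 < 1458 holds -> k = 2 * 3 = 6.
Iteration 2: 6 < 1458 holds -> k = 6 * 3 = 18.
Iteration 3: 18 < 1458 holds -> k = 18 * 3 = 54.
Iteration 4: 54 < 1458 holds -> k = 54 * 3 = 162.
Iteration 5: 162 < 1458 holds -> k = 162 * 3 = 486.
Iteration 6: 486 < 1458 holds -> k = 486 * 3 = 1458.
Iteration 7: 1458 < 1458 fails; recursion stops.
k values: 2, 6, 18, 54, 162, 486, 1458; the maximum is 1458.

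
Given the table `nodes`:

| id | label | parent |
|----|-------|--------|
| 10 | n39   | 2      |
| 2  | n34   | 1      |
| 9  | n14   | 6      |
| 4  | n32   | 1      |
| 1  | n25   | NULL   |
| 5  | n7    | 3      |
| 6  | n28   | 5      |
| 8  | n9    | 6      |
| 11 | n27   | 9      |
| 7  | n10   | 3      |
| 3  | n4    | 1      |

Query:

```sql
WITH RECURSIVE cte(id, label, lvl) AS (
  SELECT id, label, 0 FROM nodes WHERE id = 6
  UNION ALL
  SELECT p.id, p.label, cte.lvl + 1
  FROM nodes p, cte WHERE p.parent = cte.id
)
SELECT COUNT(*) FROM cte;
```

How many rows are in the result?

4

Base: id=6 (n28) at lvl 0.
Iteration 1: rows with parent in {6} -> n9 (id 8, lvl 1), n14 (id 9, lvl 1).
Iteration 2: rows with parent in {8,9} -> n27 (id 11, lvl 2).
Iteration 3: no rows with parent in {11}; recursion stops.
Total rows emitted: 4.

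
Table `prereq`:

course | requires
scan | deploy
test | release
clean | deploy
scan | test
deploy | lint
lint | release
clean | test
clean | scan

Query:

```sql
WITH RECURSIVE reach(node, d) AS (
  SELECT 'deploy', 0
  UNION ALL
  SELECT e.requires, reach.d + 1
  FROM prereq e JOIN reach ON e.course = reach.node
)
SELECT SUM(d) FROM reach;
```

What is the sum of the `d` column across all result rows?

Base: (deploy, d=0).
Iteration 1: edges from {deploy} -> (lint, d=1).
Iteration 2: edges from {lint} -> (release, d=2).
Iteration 3: no outgoing edges from {release}; recursion stops.
SUM(d) = 0 + 1 + 2 = 3.

3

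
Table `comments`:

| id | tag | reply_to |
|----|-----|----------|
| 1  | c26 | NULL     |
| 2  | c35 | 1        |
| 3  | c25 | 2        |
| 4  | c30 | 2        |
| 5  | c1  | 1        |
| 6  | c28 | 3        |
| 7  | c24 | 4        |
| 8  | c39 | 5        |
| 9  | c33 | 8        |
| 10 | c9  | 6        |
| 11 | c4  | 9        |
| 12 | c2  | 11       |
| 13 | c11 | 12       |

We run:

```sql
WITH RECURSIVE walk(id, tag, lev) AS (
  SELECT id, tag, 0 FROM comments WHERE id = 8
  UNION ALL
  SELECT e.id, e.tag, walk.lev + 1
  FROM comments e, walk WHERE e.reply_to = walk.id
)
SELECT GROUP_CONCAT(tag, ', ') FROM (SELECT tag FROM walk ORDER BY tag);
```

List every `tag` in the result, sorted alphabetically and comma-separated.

c11, c2, c33, c39, c4

Base: id=8 (c39) at lev 0.
Iteration 1: rows with reply_to in {8} -> c33 (id 9, lev 1).
Iteration 2: rows with reply_to in {9} -> c4 (id 11, lev 2).
Iteration 3: rows with reply_to in {11} -> c2 (id 12, lev 3).
Iteration 4: rows with reply_to in {12} -> c11 (id 13, lev 4).
Iteration 5: no rows with reply_to in {13}; recursion stops.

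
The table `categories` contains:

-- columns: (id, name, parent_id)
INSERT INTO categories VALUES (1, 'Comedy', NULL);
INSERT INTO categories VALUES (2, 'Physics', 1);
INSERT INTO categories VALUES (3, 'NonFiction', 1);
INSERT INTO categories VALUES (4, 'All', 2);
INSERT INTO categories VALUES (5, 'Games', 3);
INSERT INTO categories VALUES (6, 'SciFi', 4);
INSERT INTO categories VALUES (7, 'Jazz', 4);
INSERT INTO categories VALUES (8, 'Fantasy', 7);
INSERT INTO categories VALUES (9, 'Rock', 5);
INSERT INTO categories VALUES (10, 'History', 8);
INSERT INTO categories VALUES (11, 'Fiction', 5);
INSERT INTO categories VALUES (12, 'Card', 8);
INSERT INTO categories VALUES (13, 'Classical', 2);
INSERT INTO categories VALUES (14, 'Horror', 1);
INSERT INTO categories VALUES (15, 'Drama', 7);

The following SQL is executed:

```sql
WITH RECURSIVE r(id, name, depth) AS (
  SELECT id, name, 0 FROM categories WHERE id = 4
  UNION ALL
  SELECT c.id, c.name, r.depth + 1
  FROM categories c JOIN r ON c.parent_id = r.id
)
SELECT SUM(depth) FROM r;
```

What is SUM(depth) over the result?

12

Base: id=4 (All) at depth 0.
Iteration 1: rows with parent_id in {4} -> SciFi (id 6, depth 1), Jazz (id 7, depth 1).
Iteration 2: rows with parent_id in {6,7} -> Fantasy (id 8, depth 2), Drama (id 15, depth 2).
Iteration 3: rows with parent_id in {8,15} -> History (id 10, depth 3), Card (id 12, depth 3).
Iteration 4: no rows with parent_id in {10,12}; recursion stops.
SUM(depth) = 0 + 1 + 1 + 2 + 2 + 3 + 3 = 12.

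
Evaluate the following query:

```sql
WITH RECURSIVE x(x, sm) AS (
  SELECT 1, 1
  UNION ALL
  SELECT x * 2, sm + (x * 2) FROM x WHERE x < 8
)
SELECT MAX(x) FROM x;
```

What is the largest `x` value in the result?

Base: x=1, sm=1.
Iteration 1: 1 < 8 holds -> x = 1 * 2 = 2, sm = 1 + 2 = 3.
Iteration 2: 2 < 8 holds -> x = 2 * 2 = 4, sm = 3 + 4 = 7.
Iteration 3: 4 < 8 holds -> x = 4 * 2 = 8, sm = 7 + 8 = 15.
Iteration 4: 8 < 8 fails; recursion stops.
x values: 1, 2, 4, 8; the maximum is 8.

8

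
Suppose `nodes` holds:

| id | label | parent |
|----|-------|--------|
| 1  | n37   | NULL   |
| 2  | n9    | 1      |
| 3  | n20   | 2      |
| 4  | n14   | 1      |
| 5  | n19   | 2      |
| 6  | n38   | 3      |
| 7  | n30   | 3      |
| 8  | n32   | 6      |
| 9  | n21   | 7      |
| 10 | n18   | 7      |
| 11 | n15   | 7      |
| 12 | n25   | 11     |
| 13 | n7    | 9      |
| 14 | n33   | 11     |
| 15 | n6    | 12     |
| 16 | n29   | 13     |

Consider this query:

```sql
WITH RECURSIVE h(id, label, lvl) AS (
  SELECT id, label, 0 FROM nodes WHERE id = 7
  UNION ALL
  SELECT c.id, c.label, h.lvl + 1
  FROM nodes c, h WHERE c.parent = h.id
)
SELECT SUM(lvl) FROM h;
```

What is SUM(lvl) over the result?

15

Base: id=7 (n30) at lvl 0.
Iteration 1: rows with parent in {7} -> n21 (id 9, lvl 1), n18 (id 10, lvl 1), n15 (id 11, lvl 1).
Iteration 2: rows with parent in {9,10,11} -> n25 (id 12, lvl 2), n7 (id 13, lvl 2), n33 (id 14, lvl 2).
Iteration 3: rows with parent in {12,13,14} -> n6 (id 15, lvl 3), n29 (id 16, lvl 3).
Iteration 4: no rows with parent in {15,16}; recursion stops.
SUM(lvl) = 0 + 1 + 1 + 1 + 2 + 2 + 2 + 3 + 3 = 15.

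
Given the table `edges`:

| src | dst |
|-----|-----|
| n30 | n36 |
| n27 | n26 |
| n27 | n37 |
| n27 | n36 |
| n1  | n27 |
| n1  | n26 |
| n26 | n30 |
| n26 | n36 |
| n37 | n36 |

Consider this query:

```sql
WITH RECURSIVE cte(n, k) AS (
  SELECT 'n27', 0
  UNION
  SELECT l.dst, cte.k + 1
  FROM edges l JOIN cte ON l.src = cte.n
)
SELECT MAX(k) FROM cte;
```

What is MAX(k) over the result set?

3

Base: (n27, k=0).
Iteration 1: edges from {n27} -> (n26, k=1), (n36, k=1), (n37, k=1).
Iteration 2: edges from {n26,n36,n37} -> (n30, k=2), (n36, k=2). [UNION drops 1 duplicate row(s)]
Iteration 3: edges from {n30,n36} -> (n36, k=3).
Iteration 4: no outgoing edges from {n36}; recursion stops.
k values: 0, 1, 1, 1, 2, 2, 3; the maximum is 3.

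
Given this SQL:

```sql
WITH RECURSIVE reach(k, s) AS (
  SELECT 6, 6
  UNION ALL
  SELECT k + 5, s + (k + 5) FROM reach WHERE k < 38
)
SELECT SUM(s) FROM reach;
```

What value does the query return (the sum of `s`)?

636

Base: k=6, s=6.
Iteration 1: 6 < 38 holds -> k = 6 + 5 = 11, s = 6 + 11 = 17.
Iteration 2: 11 < 38 holds -> k = 11 + 5 = 16, s = 17 + 16 = 33.
Iteration 3: 16 < 38 holds -> k = 16 + 5 = 21, s = 33 + 21 = 54.
Iteration 4: 21 < 38 holds -> k = 21 + 5 = 26, s = 54 + 26 = 80.
Iteration 5: 26 < 38 holds -> k = 26 + 5 = 31, s = 80 + 31 = 111.
Iteration 6: 31 < 38 holds -> k = 31 + 5 = 36, s = 111 + 36 = 147.
Iteration 7: 36 < 38 holds -> k = 36 + 5 = 41, s = 147 + 41 = 188.
Iteration 8: 41 < 38 fails; recursion stops.
SUM(s) = 6 + 17 + 33 + 54 + 80 + 111 + 147 + 188 = 636.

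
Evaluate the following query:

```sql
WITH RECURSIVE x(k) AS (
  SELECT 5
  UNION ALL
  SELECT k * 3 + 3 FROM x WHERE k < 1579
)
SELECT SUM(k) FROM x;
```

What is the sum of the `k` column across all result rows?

Base: k=5.
Iteration 1: 5 < 1579 holds -> k = 5 * 3 + 3 = 18.
Iteration 2: 18 < 1579 holds -> k = 18 * 3 + 3 = 57.
Iteration 3: 57 < 1579 holds -> k = 57 * 3 + 3 = 174.
Iteration 4: 174 < 1579 holds -> k = 174 * 3 + 3 = 525.
Iteration 5: 525 < 1579 holds -> k = 525 * 3 + 3 = 1578.
Iteration 6: 1578 < 1579 holds -> k = 1578 * 3 + 3 = 4737.
Iteration 7: 4737 < 1579 fails; recursion stops.
SUM(k) = 5 + 18 + 57 + 174 + 525 + 1578 + 4737 = 7094.

7094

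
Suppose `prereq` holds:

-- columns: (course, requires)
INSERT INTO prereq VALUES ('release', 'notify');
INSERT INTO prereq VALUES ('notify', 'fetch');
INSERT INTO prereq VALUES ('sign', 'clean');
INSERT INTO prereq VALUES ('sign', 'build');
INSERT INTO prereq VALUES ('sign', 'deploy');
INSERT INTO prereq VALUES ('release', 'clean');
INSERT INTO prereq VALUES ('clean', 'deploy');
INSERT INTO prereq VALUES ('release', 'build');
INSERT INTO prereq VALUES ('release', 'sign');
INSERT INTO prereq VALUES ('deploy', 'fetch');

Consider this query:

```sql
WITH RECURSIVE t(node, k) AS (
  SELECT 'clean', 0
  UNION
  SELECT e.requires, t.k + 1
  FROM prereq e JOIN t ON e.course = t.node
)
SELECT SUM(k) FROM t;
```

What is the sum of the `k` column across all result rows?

3

Base: (clean, k=0).
Iteration 1: edges from {clean} -> (deploy, k=1).
Iteration 2: edges from {deploy} -> (fetch, k=2).
Iteration 3: no outgoing edges from {fetch}; recursion stops.
SUM(k) = 0 + 1 + 2 = 3.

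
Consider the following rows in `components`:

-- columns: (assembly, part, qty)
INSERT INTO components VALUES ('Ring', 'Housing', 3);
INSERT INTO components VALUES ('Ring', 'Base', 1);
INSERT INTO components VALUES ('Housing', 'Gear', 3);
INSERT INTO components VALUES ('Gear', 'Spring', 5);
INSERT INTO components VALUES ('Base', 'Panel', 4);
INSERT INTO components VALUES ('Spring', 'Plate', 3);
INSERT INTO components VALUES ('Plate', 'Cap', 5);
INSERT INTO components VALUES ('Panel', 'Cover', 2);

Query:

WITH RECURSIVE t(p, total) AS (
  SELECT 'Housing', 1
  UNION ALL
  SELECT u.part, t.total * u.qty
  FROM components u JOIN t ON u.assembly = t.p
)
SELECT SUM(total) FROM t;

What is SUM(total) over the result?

289

Base: (Housing, total=1).
Iteration 1: components of {Housing} -> Gear = 1*3 = 3.
Iteration 2: components of {Gear} -> Spring = 3*5 = 15.
Iteration 3: components of {Spring} -> Plate = 15*3 = 45.
Iteration 4: components of {Plate} -> Cap = 45*5 = 225.
Iteration 5: no further components; recursion stops.
SUM(total) = 1 + 3 + 15 + 45 + 225 = 289.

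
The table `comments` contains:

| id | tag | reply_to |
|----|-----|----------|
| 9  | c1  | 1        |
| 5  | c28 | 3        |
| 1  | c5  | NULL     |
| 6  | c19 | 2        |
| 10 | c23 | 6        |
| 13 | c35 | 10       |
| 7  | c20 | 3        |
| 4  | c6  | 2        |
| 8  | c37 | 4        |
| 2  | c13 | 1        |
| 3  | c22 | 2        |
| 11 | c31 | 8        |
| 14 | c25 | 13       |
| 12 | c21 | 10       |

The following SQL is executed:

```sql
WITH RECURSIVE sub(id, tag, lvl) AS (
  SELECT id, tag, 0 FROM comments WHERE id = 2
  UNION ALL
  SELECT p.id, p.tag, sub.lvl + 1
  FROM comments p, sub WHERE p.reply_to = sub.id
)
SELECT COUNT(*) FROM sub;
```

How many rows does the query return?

Base: id=2 (c13) at lvl 0.
Iteration 1: rows with reply_to in {2} -> c22 (id 3, lvl 1), c6 (id 4, lvl 1), c19 (id 6, lvl 1).
Iteration 2: rows with reply_to in {3,4,6} -> c28 (id 5, lvl 2), c20 (id 7, lvl 2), c37 (id 8, lvl 2), c23 (id 10, lvl 2).
Iteration 3: rows with reply_to in {5,7,8,10} -> c31 (id 11, lvl 3), c21 (id 12, lvl 3), c35 (id 13, lvl 3).
Iteration 4: rows with reply_to in {11,12,13} -> c25 (id 14, lvl 4).
Iteration 5: no rows with reply_to in {14}; recursion stops.
Total rows emitted: 12.

12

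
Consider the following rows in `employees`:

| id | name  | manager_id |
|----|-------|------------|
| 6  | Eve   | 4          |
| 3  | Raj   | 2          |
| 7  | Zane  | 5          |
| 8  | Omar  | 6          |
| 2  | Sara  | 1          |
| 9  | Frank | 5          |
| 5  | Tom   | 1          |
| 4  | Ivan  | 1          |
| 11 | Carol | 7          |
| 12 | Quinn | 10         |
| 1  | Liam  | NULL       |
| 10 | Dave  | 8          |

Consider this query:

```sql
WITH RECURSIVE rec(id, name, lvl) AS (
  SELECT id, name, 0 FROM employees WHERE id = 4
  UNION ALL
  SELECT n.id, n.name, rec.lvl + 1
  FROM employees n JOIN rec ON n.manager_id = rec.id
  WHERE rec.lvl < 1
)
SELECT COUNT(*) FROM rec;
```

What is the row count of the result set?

Base: id=4 (Ivan) at lvl 0.
Iteration 1: rows with manager_id in {4} -> Eve (id 6, lvl 1).
Iteration 2: lvl < 1 fails for all current rows; recursion stops.
Total rows emitted: 2.

2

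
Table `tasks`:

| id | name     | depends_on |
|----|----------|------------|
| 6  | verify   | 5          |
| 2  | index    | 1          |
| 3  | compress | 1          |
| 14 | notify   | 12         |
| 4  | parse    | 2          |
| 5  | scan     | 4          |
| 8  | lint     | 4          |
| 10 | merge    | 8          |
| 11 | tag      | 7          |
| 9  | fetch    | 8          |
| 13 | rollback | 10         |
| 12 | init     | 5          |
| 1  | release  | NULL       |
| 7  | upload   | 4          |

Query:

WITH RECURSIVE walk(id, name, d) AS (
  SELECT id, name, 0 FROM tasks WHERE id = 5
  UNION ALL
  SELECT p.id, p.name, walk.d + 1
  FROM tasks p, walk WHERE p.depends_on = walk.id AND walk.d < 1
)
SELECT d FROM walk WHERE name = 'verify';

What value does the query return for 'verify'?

Base: id=5 (scan) at d 0.
Iteration 1: rows with depends_on in {5} -> verify (id 6, d 1), init (id 12, d 1).
Iteration 2: d < 1 fails for all current rows; recursion stops.

1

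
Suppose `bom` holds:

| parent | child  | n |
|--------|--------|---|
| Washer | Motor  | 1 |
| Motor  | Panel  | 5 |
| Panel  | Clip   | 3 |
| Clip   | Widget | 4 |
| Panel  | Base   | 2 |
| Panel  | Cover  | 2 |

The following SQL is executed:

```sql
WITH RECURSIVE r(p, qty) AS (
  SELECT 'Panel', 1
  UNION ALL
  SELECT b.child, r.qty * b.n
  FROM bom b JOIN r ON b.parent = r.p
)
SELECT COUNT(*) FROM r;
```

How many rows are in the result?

Base: (Panel, qty=1).
Iteration 1: components of {Panel} -> Base = 1*2 = 2, Clip = 1*3 = 3, Cover = 1*2 = 2.
Iteration 2: components of {Base,Clip,Cover} -> Widget = 3*4 = 12.
Iteration 3: no further components; recursion stops.
Total rows emitted: 5.

5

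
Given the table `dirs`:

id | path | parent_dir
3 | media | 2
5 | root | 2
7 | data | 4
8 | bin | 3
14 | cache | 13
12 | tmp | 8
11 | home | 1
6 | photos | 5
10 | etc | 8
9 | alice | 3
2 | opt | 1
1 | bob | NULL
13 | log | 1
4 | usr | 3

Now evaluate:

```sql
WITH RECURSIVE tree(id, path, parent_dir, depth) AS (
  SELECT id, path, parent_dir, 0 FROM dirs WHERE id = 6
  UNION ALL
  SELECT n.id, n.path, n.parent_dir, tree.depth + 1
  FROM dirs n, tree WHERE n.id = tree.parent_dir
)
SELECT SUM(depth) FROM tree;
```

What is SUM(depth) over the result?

Base: id=6 (photos), parent_dir=5, depth 0.
Iteration 1: join on id=5 -> root (id 5, parent_dir=2, depth 1).
Iteration 2: join on id=2 -> opt (id 2, parent_dir=1, depth 2).
Iteration 3: join on id=1 -> bob (id 1, parent_dir=NULL, depth 3).
Iteration 4: parent_dir is NULL; no match; recursion stops.
SUM(depth) = 0 + 1 + 2 + 3 = 6.

6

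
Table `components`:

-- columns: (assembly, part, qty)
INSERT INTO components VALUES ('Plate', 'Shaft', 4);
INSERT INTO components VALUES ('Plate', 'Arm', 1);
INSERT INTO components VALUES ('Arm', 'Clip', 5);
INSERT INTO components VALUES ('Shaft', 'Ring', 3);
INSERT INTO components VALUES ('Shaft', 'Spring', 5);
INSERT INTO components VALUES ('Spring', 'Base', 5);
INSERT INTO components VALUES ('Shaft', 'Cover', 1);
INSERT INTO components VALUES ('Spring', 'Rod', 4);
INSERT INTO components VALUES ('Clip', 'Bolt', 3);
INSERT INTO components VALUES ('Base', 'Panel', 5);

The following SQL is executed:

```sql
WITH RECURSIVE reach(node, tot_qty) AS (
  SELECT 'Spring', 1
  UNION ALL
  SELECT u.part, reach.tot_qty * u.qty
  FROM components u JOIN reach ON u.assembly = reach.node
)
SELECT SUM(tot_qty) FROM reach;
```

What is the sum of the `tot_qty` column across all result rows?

Base: (Spring, tot_qty=1).
Iteration 1: components of {Spring} -> Base = 1*5 = 5, Rod = 1*4 = 4.
Iteration 2: components of {Base,Rod} -> Panel = 5*5 = 25.
Iteration 3: no further components; recursion stops.
SUM(tot_qty) = 1 + 5 + 4 + 25 = 35.

35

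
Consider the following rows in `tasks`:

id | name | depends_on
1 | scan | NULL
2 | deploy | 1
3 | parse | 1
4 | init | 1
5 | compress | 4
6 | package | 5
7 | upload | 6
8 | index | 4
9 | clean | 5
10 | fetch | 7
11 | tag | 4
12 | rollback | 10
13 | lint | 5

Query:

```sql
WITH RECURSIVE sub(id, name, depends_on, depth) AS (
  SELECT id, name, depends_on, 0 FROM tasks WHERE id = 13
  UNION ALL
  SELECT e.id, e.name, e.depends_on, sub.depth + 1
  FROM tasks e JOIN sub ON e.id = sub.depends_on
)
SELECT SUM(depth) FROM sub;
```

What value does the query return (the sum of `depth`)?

6

Base: id=13 (lint), depends_on=5, depth 0.
Iteration 1: join on id=5 -> compress (id 5, depends_on=4, depth 1).
Iteration 2: join on id=4 -> init (id 4, depends_on=1, depth 2).
Iteration 3: join on id=1 -> scan (id 1, depends_on=NULL, depth 3).
Iteration 4: depends_on is NULL; no match; recursion stops.
SUM(depth) = 0 + 1 + 2 + 3 = 6.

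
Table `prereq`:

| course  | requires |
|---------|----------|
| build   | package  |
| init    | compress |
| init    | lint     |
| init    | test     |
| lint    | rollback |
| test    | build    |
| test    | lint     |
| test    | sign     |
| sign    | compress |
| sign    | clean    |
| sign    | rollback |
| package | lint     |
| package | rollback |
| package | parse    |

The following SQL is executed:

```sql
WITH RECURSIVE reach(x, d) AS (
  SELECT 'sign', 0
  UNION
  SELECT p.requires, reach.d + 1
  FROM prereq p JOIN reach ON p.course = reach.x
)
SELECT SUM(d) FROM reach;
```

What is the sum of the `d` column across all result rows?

Base: (sign, d=0).
Iteration 1: edges from {sign} -> (clean, d=1), (compress, d=1), (rollback, d=1).
Iteration 2: no outgoing edges from {clean,compress,rollback}; recursion stops.
SUM(d) = 0 + 1 + 1 + 1 = 3.

3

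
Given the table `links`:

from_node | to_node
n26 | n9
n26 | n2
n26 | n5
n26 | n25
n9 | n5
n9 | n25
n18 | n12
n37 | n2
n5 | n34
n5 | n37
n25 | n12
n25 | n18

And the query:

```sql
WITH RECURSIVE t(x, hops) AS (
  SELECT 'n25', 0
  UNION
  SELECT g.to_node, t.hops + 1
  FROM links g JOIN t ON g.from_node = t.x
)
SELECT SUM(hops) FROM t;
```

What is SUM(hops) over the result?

Base: (n25, hops=0).
Iteration 1: edges from {n25} -> (n12, hops=1), (n18, hops=1).
Iteration 2: edges from {n12,n18} -> (n12, hops=2).
Iteration 3: no outgoing edges from {n12}; recursion stops.
SUM(hops) = 0 + 1 + 1 + 2 = 4.

4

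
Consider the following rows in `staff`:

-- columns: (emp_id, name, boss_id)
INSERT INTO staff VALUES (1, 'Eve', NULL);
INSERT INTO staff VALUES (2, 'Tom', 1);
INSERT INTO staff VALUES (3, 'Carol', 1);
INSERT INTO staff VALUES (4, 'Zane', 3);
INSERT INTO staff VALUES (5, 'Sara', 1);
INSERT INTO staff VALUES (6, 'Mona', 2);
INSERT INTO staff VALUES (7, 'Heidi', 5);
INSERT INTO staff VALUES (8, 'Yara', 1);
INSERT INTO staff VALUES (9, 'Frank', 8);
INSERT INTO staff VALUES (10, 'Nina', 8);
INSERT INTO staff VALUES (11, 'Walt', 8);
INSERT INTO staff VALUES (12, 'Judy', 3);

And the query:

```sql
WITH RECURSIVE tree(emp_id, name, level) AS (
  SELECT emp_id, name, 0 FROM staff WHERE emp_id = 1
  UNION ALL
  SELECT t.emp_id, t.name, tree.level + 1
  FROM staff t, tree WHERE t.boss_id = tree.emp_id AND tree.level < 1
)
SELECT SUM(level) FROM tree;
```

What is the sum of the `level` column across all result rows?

4

Base: emp_id=1 (Eve) at level 0.
Iteration 1: rows with boss_id in {1} -> Tom (id 2, level 1), Carol (id 3, level 1), Sara (id 5, level 1), Yara (id 8, level 1).
Iteration 2: level < 1 fails for all current rows; recursion stops.
SUM(level) = 0 + 1 + 1 + 1 + 1 = 4.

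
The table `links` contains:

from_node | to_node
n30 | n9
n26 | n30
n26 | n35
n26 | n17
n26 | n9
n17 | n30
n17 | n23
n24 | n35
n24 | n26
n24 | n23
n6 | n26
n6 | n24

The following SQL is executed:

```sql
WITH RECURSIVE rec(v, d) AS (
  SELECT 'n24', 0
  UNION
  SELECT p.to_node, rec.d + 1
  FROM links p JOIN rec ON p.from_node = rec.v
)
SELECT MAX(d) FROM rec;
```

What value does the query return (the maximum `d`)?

4

Base: (n24, d=0).
Iteration 1: edges from {n24} -> (n23, d=1), (n26, d=1), (n35, d=1).
Iteration 2: edges from {n23,n26,n35} -> (n17, d=2), (n30, d=2), (n35, d=2), (n9, d=2).
Iteration 3: edges from {n17,n30,n35,n9} -> (n23, d=3), (n30, d=3), (n9, d=3).
Iteration 4: edges from {n23,n30,n9} -> (n9, d=4).
Iteration 5: no outgoing edges from {n9}; recursion stops.
d values: 0, 1, 1, 1, 2, 2, 2, 2, 3, 3, 3, 4; the maximum is 4.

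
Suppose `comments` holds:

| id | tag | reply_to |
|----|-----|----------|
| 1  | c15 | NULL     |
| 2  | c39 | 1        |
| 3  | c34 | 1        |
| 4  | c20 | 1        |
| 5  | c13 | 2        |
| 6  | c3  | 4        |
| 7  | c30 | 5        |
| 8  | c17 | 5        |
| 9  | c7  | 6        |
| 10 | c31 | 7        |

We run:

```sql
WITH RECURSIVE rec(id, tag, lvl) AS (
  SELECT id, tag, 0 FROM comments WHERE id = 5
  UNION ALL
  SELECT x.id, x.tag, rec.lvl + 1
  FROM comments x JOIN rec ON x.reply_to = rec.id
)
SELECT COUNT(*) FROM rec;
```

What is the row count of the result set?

4

Base: id=5 (c13) at lvl 0.
Iteration 1: rows with reply_to in {5} -> c30 (id 7, lvl 1), c17 (id 8, lvl 1).
Iteration 2: rows with reply_to in {7,8} -> c31 (id 10, lvl 2).
Iteration 3: no rows with reply_to in {10}; recursion stops.
Total rows emitted: 4.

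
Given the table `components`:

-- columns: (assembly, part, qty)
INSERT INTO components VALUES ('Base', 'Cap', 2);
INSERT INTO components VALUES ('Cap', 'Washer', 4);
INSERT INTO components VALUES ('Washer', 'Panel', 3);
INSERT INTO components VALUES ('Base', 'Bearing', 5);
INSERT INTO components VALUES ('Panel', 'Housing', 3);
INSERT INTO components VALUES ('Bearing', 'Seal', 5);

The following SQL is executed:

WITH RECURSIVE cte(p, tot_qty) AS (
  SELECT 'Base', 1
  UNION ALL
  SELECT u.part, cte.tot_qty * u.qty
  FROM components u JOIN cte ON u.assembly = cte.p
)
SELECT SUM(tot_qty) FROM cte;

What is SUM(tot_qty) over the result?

Base: (Base, tot_qty=1).
Iteration 1: components of {Base} -> Bearing = 1*5 = 5, Cap = 1*2 = 2.
Iteration 2: components of {Bearing,Cap} -> Seal = 5*5 = 25, Washer = 2*4 = 8.
Iteration 3: components of {Seal,Washer} -> Panel = 8*3 = 24.
Iteration 4: components of {Panel} -> Housing = 24*3 = 72.
Iteration 5: no further components; recursion stops.
SUM(tot_qty) = 1 + 2 + 5 + 8 + 25 + 24 + 72 = 137.

137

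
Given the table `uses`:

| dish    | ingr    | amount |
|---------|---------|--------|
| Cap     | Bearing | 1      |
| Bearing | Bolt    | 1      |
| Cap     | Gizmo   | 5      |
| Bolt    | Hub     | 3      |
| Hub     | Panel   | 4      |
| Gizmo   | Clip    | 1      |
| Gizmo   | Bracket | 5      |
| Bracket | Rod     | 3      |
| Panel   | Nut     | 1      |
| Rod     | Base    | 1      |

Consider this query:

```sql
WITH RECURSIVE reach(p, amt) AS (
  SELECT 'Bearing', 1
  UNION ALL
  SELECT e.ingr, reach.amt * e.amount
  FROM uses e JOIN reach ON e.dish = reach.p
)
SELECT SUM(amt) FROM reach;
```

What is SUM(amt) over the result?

29

Base: (Bearing, amt=1).
Iteration 1: components of {Bearing} -> Bolt = 1*1 = 1.
Iteration 2: components of {Bolt} -> Hub = 1*3 = 3.
Iteration 3: components of {Hub} -> Panel = 3*4 = 12.
Iteration 4: components of {Panel} -> Nut = 12*1 = 12.
Iteration 5: no further components; recursion stops.
SUM(amt) = 1 + 1 + 3 + 12 + 12 = 29.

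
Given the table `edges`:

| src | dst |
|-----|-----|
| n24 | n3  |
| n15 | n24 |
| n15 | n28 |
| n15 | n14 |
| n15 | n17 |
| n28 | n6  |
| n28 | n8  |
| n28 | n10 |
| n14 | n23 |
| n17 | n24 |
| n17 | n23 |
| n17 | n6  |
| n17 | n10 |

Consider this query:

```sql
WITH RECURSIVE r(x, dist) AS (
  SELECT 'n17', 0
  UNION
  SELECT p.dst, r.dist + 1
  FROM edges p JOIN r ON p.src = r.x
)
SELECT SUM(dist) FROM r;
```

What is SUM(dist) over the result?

6

Base: (n17, dist=0).
Iteration 1: edges from {n17} -> (n10, dist=1), (n23, dist=1), (n24, dist=1), (n6, dist=1).
Iteration 2: edges from {n10,n23,n24,n6} -> (n3, dist=2).
Iteration 3: no outgoing edges from {n3}; recursion stops.
SUM(dist) = 0 + 1 + 1 + 1 + 1 + 2 = 6.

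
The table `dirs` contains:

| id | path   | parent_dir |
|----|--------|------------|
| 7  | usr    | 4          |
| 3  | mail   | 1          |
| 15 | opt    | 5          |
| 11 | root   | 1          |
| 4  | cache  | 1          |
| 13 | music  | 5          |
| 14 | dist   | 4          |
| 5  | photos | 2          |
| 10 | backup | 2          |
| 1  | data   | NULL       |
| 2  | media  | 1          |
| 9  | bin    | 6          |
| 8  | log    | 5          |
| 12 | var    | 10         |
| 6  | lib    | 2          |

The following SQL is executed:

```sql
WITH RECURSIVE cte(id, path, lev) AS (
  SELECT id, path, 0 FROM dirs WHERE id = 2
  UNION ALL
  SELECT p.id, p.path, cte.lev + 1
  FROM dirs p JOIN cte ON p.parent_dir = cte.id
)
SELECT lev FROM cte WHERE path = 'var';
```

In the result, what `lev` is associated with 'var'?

Base: id=2 (media) at lev 0.
Iteration 1: rows with parent_dir in {2} -> photos (id 5, lev 1), lib (id 6, lev 1), backup (id 10, lev 1).
Iteration 2: rows with parent_dir in {5,6,10} -> log (id 8, lev 2), bin (id 9, lev 2), var (id 12, lev 2), music (id 13, lev 2), opt (id 15, lev 2).
Iteration 3: no rows with parent_dir in {8,9,12,13,15}; recursion stops.

2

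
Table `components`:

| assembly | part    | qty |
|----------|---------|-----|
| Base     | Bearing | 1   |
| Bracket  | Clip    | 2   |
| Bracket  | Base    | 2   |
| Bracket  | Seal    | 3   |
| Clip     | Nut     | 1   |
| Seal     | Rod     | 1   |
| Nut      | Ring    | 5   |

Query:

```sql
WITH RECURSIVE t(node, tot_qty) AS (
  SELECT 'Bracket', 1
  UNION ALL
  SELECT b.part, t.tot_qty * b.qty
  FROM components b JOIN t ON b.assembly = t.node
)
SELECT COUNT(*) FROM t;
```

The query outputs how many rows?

8

Base: (Bracket, tot_qty=1).
Iteration 1: components of {Bracket} -> Base = 1*2 = 2, Clip = 1*2 = 2, Seal = 1*3 = 3.
Iteration 2: components of {Base,Clip,Seal} -> Bearing = 2*1 = 2, Nut = 2*1 = 2, Rod = 3*1 = 3.
Iteration 3: components of {Bearing,Nut,Rod} -> Ring = 2*5 = 10.
Iteration 4: no further components; recursion stops.
Total rows emitted: 8.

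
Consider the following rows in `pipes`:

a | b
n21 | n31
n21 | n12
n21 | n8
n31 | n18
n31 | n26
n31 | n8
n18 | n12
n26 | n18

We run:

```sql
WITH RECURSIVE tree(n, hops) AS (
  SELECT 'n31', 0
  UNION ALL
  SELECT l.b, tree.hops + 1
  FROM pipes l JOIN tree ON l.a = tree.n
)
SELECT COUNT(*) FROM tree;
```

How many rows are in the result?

Base: (n31, hops=0).
Iteration 1: edges from {n31} -> (n18, hops=1), (n26, hops=1), (n8, hops=1).
Iteration 2: edges from {n18,n26,n8} -> (n12, hops=2), (n18, hops=2).
Iteration 3: edges from {n12,n18} -> (n12, hops=3).
Iteration 4: no outgoing edges from {n12}; recursion stops.
Total rows emitted: 7.

7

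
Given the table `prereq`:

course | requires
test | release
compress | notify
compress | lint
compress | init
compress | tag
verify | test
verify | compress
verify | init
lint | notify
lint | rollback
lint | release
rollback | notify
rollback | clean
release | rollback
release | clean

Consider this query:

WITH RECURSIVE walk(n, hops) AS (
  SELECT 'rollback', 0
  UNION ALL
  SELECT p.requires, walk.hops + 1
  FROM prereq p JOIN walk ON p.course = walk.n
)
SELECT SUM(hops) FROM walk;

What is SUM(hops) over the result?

2

Base: (rollback, hops=0).
Iteration 1: edges from {rollback} -> (clean, hops=1), (notify, hops=1).
Iteration 2: no outgoing edges from {clean,notify}; recursion stops.
SUM(hops) = 0 + 1 + 1 = 2.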